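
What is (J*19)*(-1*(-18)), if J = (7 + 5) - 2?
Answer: 3420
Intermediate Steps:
J = 10 (J = 12 - 2 = 10)
(J*19)*(-1*(-18)) = (10*19)*(-1*(-18)) = 190*18 = 3420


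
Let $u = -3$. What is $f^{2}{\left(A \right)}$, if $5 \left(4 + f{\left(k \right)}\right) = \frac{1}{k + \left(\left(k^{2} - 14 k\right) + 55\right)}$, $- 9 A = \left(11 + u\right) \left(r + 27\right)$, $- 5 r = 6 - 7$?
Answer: $\frac{59690936932081}{3731074696801} \approx 15.998$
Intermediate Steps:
$r = \frac{1}{5}$ ($r = - \frac{6 - 7}{5} = \left(- \frac{1}{5}\right) \left(-1\right) = \frac{1}{5} \approx 0.2$)
$A = - \frac{1088}{45}$ ($A = - \frac{\left(11 - 3\right) \left(\frac{1}{5} + 27\right)}{9} = - \frac{8 \cdot \frac{136}{5}}{9} = \left(- \frac{1}{9}\right) \frac{1088}{5} = - \frac{1088}{45} \approx -24.178$)
$f{\left(k \right)} = -4 + \frac{1}{5 \left(55 + k^{2} - 13 k\right)}$ ($f{\left(k \right)} = -4 + \frac{1}{5 \left(k + \left(\left(k^{2} - 14 k\right) + 55\right)\right)} = -4 + \frac{1}{5 \left(k + \left(55 + k^{2} - 14 k\right)\right)} = -4 + \frac{1}{5 \left(55 + k^{2} - 13 k\right)}$)
$f^{2}{\left(A \right)} = \left(\frac{-1099 - 20 \left(- \frac{1088}{45}\right)^{2} + 260 \left(- \frac{1088}{45}\right)}{5 \left(55 + \left(- \frac{1088}{45}\right)^{2} - - \frac{14144}{45}\right)}\right)^{2} = \left(\frac{-1099 - \frac{4734976}{405} - \frac{56576}{9}}{5 \left(55 + \frac{1183744}{2025} + \frac{14144}{45}\right)}\right)^{2} = \left(\frac{-1099 - \frac{4734976}{405} - \frac{56576}{9}}{5 \cdot \frac{1931599}{2025}}\right)^{2} = \left(\frac{1}{5} \cdot \frac{2025}{1931599} \left(- \frac{7725991}{405}\right)\right)^{2} = \left(- \frac{7725991}{1931599}\right)^{2} = \frac{59690936932081}{3731074696801}$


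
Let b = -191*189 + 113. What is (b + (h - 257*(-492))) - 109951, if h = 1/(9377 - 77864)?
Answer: -1335017092/68487 ≈ -19493.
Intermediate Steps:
b = -35986 (b = -36099 + 113 = -35986)
h = -1/68487 (h = 1/(-68487) = -1/68487 ≈ -1.4601e-5)
(b + (h - 257*(-492))) - 109951 = (-35986 + (-1/68487 - 257*(-492))) - 109951 = (-35986 + (-1/68487 - 1*(-126444))) - 109951 = (-35986 + (-1/68487 + 126444)) - 109951 = (-35986 + 8659770227/68487) - 109951 = 6195197045/68487 - 109951 = -1335017092/68487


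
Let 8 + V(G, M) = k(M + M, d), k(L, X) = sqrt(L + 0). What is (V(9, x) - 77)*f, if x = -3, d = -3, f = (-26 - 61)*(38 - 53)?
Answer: -110925 + 1305*I*sqrt(6) ≈ -1.1093e+5 + 3196.6*I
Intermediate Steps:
f = 1305 (f = -87*(-15) = 1305)
k(L, X) = sqrt(L)
V(G, M) = -8 + sqrt(2)*sqrt(M) (V(G, M) = -8 + sqrt(M + M) = -8 + sqrt(2*M) = -8 + sqrt(2)*sqrt(M))
(V(9, x) - 77)*f = ((-8 + sqrt(2)*sqrt(-3)) - 77)*1305 = ((-8 + sqrt(2)*(I*sqrt(3))) - 77)*1305 = ((-8 + I*sqrt(6)) - 77)*1305 = (-85 + I*sqrt(6))*1305 = -110925 + 1305*I*sqrt(6)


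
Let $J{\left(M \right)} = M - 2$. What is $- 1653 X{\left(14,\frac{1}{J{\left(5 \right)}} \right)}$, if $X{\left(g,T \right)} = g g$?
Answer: $-323988$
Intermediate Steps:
$J{\left(M \right)} = -2 + M$ ($J{\left(M \right)} = M - 2 = -2 + M$)
$X{\left(g,T \right)} = g^{2}$
$- 1653 X{\left(14,\frac{1}{J{\left(5 \right)}} \right)} = - 1653 \cdot 14^{2} = \left(-1653\right) 196 = -323988$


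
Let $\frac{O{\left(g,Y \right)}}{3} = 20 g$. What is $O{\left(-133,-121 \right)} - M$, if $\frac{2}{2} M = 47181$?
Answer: $-55161$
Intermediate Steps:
$M = 47181$
$O{\left(g,Y \right)} = 60 g$ ($O{\left(g,Y \right)} = 3 \cdot 20 g = 60 g$)
$O{\left(-133,-121 \right)} - M = 60 \left(-133\right) - 47181 = -7980 - 47181 = -55161$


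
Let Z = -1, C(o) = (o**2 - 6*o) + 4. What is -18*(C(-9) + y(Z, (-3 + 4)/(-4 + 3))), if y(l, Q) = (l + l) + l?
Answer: -2448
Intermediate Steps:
C(o) = 4 + o**2 - 6*o
y(l, Q) = 3*l (y(l, Q) = 2*l + l = 3*l)
-18*(C(-9) + y(Z, (-3 + 4)/(-4 + 3))) = -18*((4 + (-9)**2 - 6*(-9)) + 3*(-1)) = -18*((4 + 81 + 54) - 3) = -18*(139 - 3) = -18*136 = -2448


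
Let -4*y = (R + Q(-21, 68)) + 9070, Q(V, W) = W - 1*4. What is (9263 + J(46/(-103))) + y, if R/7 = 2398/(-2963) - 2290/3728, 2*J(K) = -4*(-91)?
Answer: 158267812221/22092128 ≈ 7164.0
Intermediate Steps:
Q(V, W) = -4 + W (Q(V, W) = W - 4 = -4 + W)
J(K) = 182 (J(K) = (-4*(-91))/2 = (1/2)*364 = 182)
R = -55037549/5523032 (R = 7*(2398/(-2963) - 2290/3728) = 7*(2398*(-1/2963) - 2290*1/3728) = 7*(-2398/2963 - 1145/1864) = 7*(-7862507/5523032) = -55037549/5523032 ≈ -9.9651)
y = -50392336739/22092128 (y = -((-55037549/5523032 + (-4 + 68)) + 9070)/4 = -((-55037549/5523032 + 64) + 9070)/4 = -(298436499/5523032 + 9070)/4 = -1/4*50392336739/5523032 = -50392336739/22092128 ≈ -2281.0)
(9263 + J(46/(-103))) + y = (9263 + 182) - 50392336739/22092128 = 9445 - 50392336739/22092128 = 158267812221/22092128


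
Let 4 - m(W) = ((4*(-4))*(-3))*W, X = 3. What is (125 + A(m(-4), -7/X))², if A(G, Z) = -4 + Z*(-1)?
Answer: 136900/9 ≈ 15211.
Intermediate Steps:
m(W) = 4 - 48*W (m(W) = 4 - (4*(-4))*(-3)*W = 4 - (-16*(-3))*W = 4 - 48*W)
A(G, Z) = -4 - Z
(125 + A(m(-4), -7/X))² = (125 + (-4 - (-7)/3))² = (125 + (-4 - 1*(-7/3)))² = (125 + (-4 + 7/3))² = (125 - 5/3)² = (370/3)² = 136900/9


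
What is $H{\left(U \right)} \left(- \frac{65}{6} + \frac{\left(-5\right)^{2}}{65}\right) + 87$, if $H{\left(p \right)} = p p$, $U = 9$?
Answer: $- \frac{19743}{26} \approx -759.35$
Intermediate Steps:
$H{\left(p \right)} = p^{2}$
$H{\left(U \right)} \left(- \frac{65}{6} + \frac{\left(-5\right)^{2}}{65}\right) + 87 = 9^{2} \left(- \frac{65}{6} + \frac{\left(-5\right)^{2}}{65}\right) + 87 = 81 \left(\left(-65\right) \frac{1}{6} + 25 \cdot \frac{1}{65}\right) + 87 = 81 \left(- \frac{65}{6} + \frac{5}{13}\right) + 87 = 81 \left(- \frac{815}{78}\right) + 87 = - \frac{22005}{26} + 87 = - \frac{19743}{26}$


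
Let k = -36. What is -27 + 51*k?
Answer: -1863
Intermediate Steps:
-27 + 51*k = -27 + 51*(-36) = -27 - 1836 = -1863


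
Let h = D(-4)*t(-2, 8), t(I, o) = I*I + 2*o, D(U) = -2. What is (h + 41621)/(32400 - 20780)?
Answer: 41581/11620 ≈ 3.5784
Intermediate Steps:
t(I, o) = I² + 2*o
h = -40 (h = -2*((-2)² + 2*8) = -2*(4 + 16) = -2*20 = -40)
(h + 41621)/(32400 - 20780) = (-40 + 41621)/(32400 - 20780) = 41581/11620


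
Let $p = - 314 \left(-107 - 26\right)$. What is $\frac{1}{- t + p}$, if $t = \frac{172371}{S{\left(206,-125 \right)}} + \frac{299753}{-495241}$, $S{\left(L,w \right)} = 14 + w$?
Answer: $\frac{18323917}{793709574752} \approx 2.3086 \cdot 10^{-5}$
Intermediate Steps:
$p = 41762$ ($p = \left(-314\right) \left(-133\right) = 41762$)
$t = - \frac{28466152998}{18323917}$ ($t = \frac{172371}{14 - 125} + \frac{299753}{-495241} = \frac{172371}{-111} + 299753 \left(- \frac{1}{495241}\right) = 172371 \left(- \frac{1}{111}\right) - \frac{299753}{495241} = - \frac{57457}{37} - \frac{299753}{495241} = - \frac{28466152998}{18323917} \approx -1553.5$)
$\frac{1}{- t + p} = \frac{1}{\left(-1\right) \left(- \frac{28466152998}{18323917}\right) + 41762} = \frac{1}{\frac{28466152998}{18323917} + 41762} = \frac{1}{\frac{793709574752}{18323917}} = \frac{18323917}{793709574752}$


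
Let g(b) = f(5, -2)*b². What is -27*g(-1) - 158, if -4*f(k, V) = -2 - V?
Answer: -158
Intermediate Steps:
f(k, V) = ½ + V/4 (f(k, V) = -(-2 - V)/4 = ½ + V/4)
g(b) = 0 (g(b) = (½ + (¼)*(-2))*b² = (½ - ½)*b² = 0*b² = 0)
-27*g(-1) - 158 = -27*0 - 158 = 0 - 158 = -158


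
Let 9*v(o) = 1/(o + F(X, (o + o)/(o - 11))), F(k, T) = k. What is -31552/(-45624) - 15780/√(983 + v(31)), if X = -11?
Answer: 3944/5703 - 94680*√884705/176941 ≈ -502.61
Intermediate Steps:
v(o) = 1/(9*(-11 + o)) (v(o) = 1/(9*(o - 11)) = 1/(9*(-11 + o)))
-31552/(-45624) - 15780/√(983 + v(31)) = -31552/(-45624) - 15780/√(983 + 1/(9*(-11 + 31))) = -31552*(-1/45624) - 15780/√(983 + (⅑)/20) = 3944/5703 - 15780/√(983 + (⅑)*(1/20)) = 3944/5703 - 15780/√(983 + 1/180) = 3944/5703 - 15780*6*√884705/176941 = 3944/5703 - 94680*√884705/176941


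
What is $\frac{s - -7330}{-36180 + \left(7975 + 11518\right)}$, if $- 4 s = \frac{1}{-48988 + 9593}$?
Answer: $- \frac{1155061401}{2629537460} \approx -0.43926$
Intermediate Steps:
$s = \frac{1}{157580}$ ($s = - \frac{1}{4 \left(-48988 + 9593\right)} = - \frac{1}{4 \left(-39395\right)} = \left(- \frac{1}{4}\right) \left(- \frac{1}{39395}\right) = \frac{1}{157580} \approx 6.346 \cdot 10^{-6}$)
$\frac{s - -7330}{-36180 + \left(7975 + 11518\right)} = \frac{\frac{1}{157580} - -7330}{-36180 + \left(7975 + 11518\right)} = \frac{\frac{1}{157580} + \left(-8237 + 15567\right)}{-36180 + 19493} = \frac{\frac{1}{157580} + 7330}{-16687} = \frac{1155061401}{157580} \left(- \frac{1}{16687}\right) = - \frac{1155061401}{2629537460}$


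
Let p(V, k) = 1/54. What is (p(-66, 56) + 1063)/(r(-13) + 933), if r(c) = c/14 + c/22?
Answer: 4420031/3873096 ≈ 1.1412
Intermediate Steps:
p(V, k) = 1/54
r(c) = 9*c/77 (r(c) = c*(1/14) + c*(1/22) = c/14 + c/22 = 9*c/77)
(p(-66, 56) + 1063)/(r(-13) + 933) = (1/54 + 1063)/((9/77)*(-13) + 933) = 57403/(54*(-117/77 + 933)) = 57403/(54*(71724/77)) = (57403/54)*(77/71724) = 4420031/3873096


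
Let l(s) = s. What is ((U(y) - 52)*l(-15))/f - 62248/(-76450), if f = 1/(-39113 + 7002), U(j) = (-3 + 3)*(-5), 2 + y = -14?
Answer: -957405489376/38225 ≈ -2.5047e+7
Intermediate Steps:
y = -16 (y = -2 - 14 = -16)
U(j) = 0 (U(j) = 0*(-5) = 0)
f = -1/32111 (f = 1/(-32111) = -1/32111 ≈ -3.1142e-5)
((U(y) - 52)*l(-15))/f - 62248/(-76450) = ((0 - 52)*(-15))/(-1/32111) - 62248/(-76450) = -52*(-15)*(-32111) - 62248*(-1/76450) = 780*(-32111) + 31124/38225 = -25046580 + 31124/38225 = -957405489376/38225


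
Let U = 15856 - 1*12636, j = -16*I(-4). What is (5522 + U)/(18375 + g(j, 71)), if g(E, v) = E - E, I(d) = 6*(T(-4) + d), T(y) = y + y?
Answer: 2914/6125 ≈ 0.47576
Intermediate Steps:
T(y) = 2*y
I(d) = -48 + 6*d (I(d) = 6*(2*(-4) + d) = 6*(-8 + d) = -48 + 6*d)
j = 1152 (j = -16*(-48 + 6*(-4)) = -16*(-48 - 24) = -16*(-72) = 1152)
g(E, v) = 0
U = 3220 (U = 15856 - 12636 = 3220)
(5522 + U)/(18375 + g(j, 71)) = (5522 + 3220)/(18375 + 0) = 8742/18375 = 8742*(1/18375) = 2914/6125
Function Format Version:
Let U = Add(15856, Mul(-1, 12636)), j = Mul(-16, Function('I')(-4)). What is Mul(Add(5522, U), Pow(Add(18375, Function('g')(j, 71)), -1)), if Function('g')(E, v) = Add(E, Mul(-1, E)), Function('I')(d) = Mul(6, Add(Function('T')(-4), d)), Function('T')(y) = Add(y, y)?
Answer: Rational(2914, 6125) ≈ 0.47576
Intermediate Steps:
Function('T')(y) = Mul(2, y)
Function('I')(d) = Add(-48, Mul(6, d)) (Function('I')(d) = Mul(6, Add(Mul(2, -4), d)) = Mul(6, Add(-8, d)) = Add(-48, Mul(6, d)))
j = 1152 (j = Mul(-16, Add(-48, Mul(6, -4))) = Mul(-16, Add(-48, -24)) = Mul(-16, -72) = 1152)
Function('g')(E, v) = 0
U = 3220 (U = Add(15856, -12636) = 3220)
Mul(Add(5522, U), Pow(Add(18375, Function('g')(j, 71)), -1)) = Mul(Add(5522, 3220), Pow(Add(18375, 0), -1)) = Mul(8742, Pow(18375, -1)) = Mul(8742, Rational(1, 18375)) = Rational(2914, 6125)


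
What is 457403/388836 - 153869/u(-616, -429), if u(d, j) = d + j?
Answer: 60307792619/406333620 ≈ 148.42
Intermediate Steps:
457403/388836 - 153869/u(-616, -429) = 457403/388836 - 153869/(-616 - 429) = 457403*(1/388836) - 153869/(-1045) = 457403/388836 - 153869*(-1/1045) = 457403/388836 + 153869/1045 = 60307792619/406333620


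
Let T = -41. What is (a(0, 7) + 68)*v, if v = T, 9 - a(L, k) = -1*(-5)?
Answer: -2952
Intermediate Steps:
a(L, k) = 4 (a(L, k) = 9 - (-1)*(-5) = 9 - 1*5 = 9 - 5 = 4)
v = -41
(a(0, 7) + 68)*v = (4 + 68)*(-41) = 72*(-41) = -2952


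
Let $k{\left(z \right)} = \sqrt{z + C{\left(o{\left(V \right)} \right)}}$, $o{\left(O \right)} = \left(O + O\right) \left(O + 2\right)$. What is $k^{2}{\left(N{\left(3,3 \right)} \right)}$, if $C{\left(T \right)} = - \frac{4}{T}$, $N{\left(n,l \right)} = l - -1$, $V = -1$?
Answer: $6$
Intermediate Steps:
$N{\left(n,l \right)} = 1 + l$ ($N{\left(n,l \right)} = l + 1 = 1 + l$)
$o{\left(O \right)} = 2 O \left(2 + O\right)$
$k{\left(z \right)} = \sqrt{2 + z}$ ($k{\left(z \right)} = \sqrt{z - \frac{4}{2 \left(-1\right) \left(2 - 1\right)}} = \sqrt{z - \frac{4}{2 \left(-1\right) 1}} = \sqrt{z - \frac{4}{-2}} = \sqrt{z - -2} = \sqrt{z + 2} = \sqrt{2 + z}$)
$k^{2}{\left(N{\left(3,3 \right)} \right)} = \left(\sqrt{2 + \left(1 + 3\right)}\right)^{2} = \left(\sqrt{2 + 4}\right)^{2} = \left(\sqrt{6}\right)^{2} = 6$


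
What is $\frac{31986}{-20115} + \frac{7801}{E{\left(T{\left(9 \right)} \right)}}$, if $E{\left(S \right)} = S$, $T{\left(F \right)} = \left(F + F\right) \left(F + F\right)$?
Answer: $\frac{5427913}{241380} \approx 22.487$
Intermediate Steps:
$T{\left(F \right)} = 4 F^{2}$ ($T{\left(F \right)} = 2 F 2 F = 4 F^{2}$)
$\frac{31986}{-20115} + \frac{7801}{E{\left(T{\left(9 \right)} \right)}} = \frac{31986}{-20115} + \frac{7801}{4 \cdot 9^{2}} = 31986 \left(- \frac{1}{20115}\right) + \frac{7801}{4 \cdot 81} = - \frac{3554}{2235} + \frac{7801}{324} = \frac{5427913}{241380}$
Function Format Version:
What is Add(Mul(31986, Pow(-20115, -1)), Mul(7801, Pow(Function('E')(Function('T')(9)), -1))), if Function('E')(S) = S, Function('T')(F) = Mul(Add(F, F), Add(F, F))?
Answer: Rational(5427913, 241380) ≈ 22.487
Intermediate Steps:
Function('T')(F) = Mul(4, Pow(F, 2)) (Function('T')(F) = Mul(Mul(2, F), Mul(2, F)) = Mul(4, Pow(F, 2)))
Add(Mul(31986, Pow(-20115, -1)), Mul(7801, Pow(Function('E')(Function('T')(9)), -1))) = Add(Mul(31986, Pow(-20115, -1)), Mul(7801, Pow(Mul(4, Pow(9, 2)), -1))) = Add(Mul(31986, Rational(-1, 20115)), Mul(7801, Pow(Mul(4, 81), -1))) = Add(Rational(-3554, 2235), Mul(7801, Pow(324, -1))) = Add(Rational(-3554, 2235), Mul(7801, Rational(1, 324))) = Add(Rational(-3554, 2235), Rational(7801, 324)) = Rational(5427913, 241380)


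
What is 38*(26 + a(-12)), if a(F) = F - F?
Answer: 988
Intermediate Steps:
a(F) = 0
38*(26 + a(-12)) = 38*(26 + 0) = 38*26 = 988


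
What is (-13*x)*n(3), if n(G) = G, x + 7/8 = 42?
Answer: -12831/8 ≈ -1603.9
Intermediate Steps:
x = 329/8 (x = -7/8 + 42 = 329/8 ≈ 41.125)
(-13*x)*n(3) = -13*329/8*3 = -4277/8*3 = -12831/8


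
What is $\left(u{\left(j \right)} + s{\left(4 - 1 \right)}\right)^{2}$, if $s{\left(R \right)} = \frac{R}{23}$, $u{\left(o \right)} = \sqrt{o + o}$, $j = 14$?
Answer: $\frac{14821}{529} + \frac{12 \sqrt{7}}{23} \approx 29.397$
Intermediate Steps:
$u{\left(o \right)} = \sqrt{2} \sqrt{o}$ ($u{\left(o \right)} = \sqrt{2 o} = \sqrt{2} \sqrt{o}$)
$s{\left(R \right)} = \frac{R}{23}$ ($s{\left(R \right)} = R \frac{1}{23} = \frac{R}{23}$)
$\left(u{\left(j \right)} + s{\left(4 - 1 \right)}\right)^{2} = \left(\sqrt{2} \sqrt{14} + \frac{4 - 1}{23}\right)^{2} = \left(2 \sqrt{7} + \frac{4 - 1}{23}\right)^{2} = \left(2 \sqrt{7} + \frac{1}{23} \cdot 3\right)^{2} = \left(2 \sqrt{7} + \frac{3}{23}\right)^{2} = \left(\frac{3}{23} + 2 \sqrt{7}\right)^{2}$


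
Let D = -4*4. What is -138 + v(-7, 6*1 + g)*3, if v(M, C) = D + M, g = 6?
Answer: -207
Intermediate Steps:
D = -16
v(M, C) = -16 + M
-138 + v(-7, 6*1 + g)*3 = -138 + (-16 - 7)*3 = -138 - 23*3 = -138 - 69 = -207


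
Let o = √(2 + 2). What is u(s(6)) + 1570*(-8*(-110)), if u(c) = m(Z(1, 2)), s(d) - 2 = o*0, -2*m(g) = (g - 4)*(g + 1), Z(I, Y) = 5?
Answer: 1381597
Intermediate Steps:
o = 2 (o = √4 = 2)
m(g) = -(1 + g)*(-4 + g)/2 (m(g) = -(g - 4)*(g + 1)/2 = -(-4 + g)*(1 + g)/2 = -(1 + g)*(-4 + g)/2)
s(d) = 2 (s(d) = 2 + 2*0 = 2 + 0 = 2)
u(c) = -3 (u(c) = 2 - ½*5² + (3/2)*5 = 2 - ½*25 + 15/2 = 2 - 25/2 + 15/2 = -3)
u(s(6)) + 1570*(-8*(-110)) = -3 + 1570*(-8*(-110)) = -3 + 1570*880 = -3 + 1381600 = 1381597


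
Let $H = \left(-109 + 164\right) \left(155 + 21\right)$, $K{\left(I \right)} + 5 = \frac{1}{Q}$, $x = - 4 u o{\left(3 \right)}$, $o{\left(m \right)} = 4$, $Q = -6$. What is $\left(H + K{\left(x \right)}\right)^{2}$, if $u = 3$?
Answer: $\frac{3369686401}{36} \approx 9.3602 \cdot 10^{7}$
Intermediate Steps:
$x = -48$ ($x = \left(-4\right) 3 \cdot 4 = \left(-12\right) 4 = -48$)
$K{\left(I \right)} = - \frac{31}{6}$ ($K{\left(I \right)} = -5 + \frac{1}{-6} = -5 - \frac{1}{6} = - \frac{31}{6}$)
$H = 9680$ ($H = 55 \cdot 176 = 9680$)
$\left(H + K{\left(x \right)}\right)^{2} = \left(9680 - \frac{31}{6}\right)^{2} = \left(\frac{58049}{6}\right)^{2} = \frac{3369686401}{36}$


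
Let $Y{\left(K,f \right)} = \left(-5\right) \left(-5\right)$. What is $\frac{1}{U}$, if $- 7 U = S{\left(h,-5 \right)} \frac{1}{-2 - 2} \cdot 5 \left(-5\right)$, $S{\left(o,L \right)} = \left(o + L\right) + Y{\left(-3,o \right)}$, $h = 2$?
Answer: $- \frac{14}{275} \approx -0.050909$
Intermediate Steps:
$Y{\left(K,f \right)} = 25$
$S{\left(o,L \right)} = 25 + L + o$ ($S{\left(o,L \right)} = \left(o + L\right) + 25 = \left(L + o\right) + 25 = 25 + L + o$)
$U = - \frac{275}{14}$ ($U = - \frac{\left(25 - 5 + 2\right) \frac{1}{-2 - 2} \cdot 5 \left(-5\right)}{7} = - \frac{22 \frac{1}{-4} \cdot 5 \left(-5\right)}{7} = - \frac{22 \left(- \frac{1}{4}\right) 5 \left(-5\right)}{7} = - \frac{22 \left(\left(- \frac{5}{4}\right) \left(-5\right)\right)}{7} = - \frac{22 \cdot \frac{25}{4}}{7} = \left(- \frac{1}{7}\right) \frac{275}{2} = - \frac{275}{14} \approx -19.643$)
$\frac{1}{U} = \frac{1}{- \frac{275}{14}} = - \frac{14}{275}$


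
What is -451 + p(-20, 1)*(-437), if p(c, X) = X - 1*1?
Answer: -451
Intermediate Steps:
p(c, X) = -1 + X (p(c, X) = X - 1 = -1 + X)
-451 + p(-20, 1)*(-437) = -451 + (-1 + 1)*(-437) = -451 + 0*(-437) = -451 + 0 = -451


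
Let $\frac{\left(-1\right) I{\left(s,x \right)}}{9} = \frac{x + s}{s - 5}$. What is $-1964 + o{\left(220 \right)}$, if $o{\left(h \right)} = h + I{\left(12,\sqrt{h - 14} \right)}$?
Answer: $- \frac{12316}{7} - \frac{9 \sqrt{206}}{7} \approx -1777.9$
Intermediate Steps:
$I{\left(s,x \right)} = - \frac{9 \left(s + x\right)}{-5 + s}$ ($I{\left(s,x \right)} = - 9 \frac{x + s}{s - 5} = - 9 \frac{s + x}{-5 + s} = - \frac{9 \left(s + x\right)}{-5 + s}$)
$o{\left(h \right)} = - \frac{108}{7} + h - \frac{9 \sqrt{-14 + h}}{7}$ ($o{\left(h \right)} = h + \frac{9 \left(\left(-1\right) 12 - \sqrt{h - 14}\right)}{-5 + 12} = h + \frac{9 \left(-12 - \sqrt{-14 + h}\right)}{7} = h + 9 \cdot \frac{1}{7} \left(-12 - \sqrt{-14 + h}\right) = h - \left(\frac{108}{7} + \frac{9 \sqrt{-14 + h}}{7}\right) = - \frac{108}{7} + h - \frac{9 \sqrt{-14 + h}}{7}$)
$-1964 + o{\left(220 \right)} = -1964 - \left(- \frac{1432}{7} + \frac{9 \sqrt{-14 + 220}}{7}\right) = -1964 - \left(- \frac{1432}{7} + \frac{9 \sqrt{206}}{7}\right) = -1964 + \left(\frac{1432}{7} - \frac{9 \sqrt{206}}{7}\right) = - \frac{12316}{7} - \frac{9 \sqrt{206}}{7}$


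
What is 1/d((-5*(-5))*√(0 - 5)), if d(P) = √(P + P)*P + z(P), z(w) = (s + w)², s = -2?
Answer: 1/(-3121 - 100*I*√5 + 125*(-5)^(¾)*√2) ≈ -0.00028172 - 1.5472e-5*I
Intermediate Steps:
z(w) = (-2 + w)²
d(P) = (-2 + P)² + √2*P^(3/2) (d(P) = √(P + P)*P + (-2 + P)² = √(2*P)*P + (-2 + P)² = (√2*√P)*P + (-2 + P)² = √2*P^(3/2) + (-2 + P)² = (-2 + P)² + √2*P^(3/2))
1/d((-5*(-5))*√(0 - 5)) = 1/((-2 + (-5*(-5))*√(0 - 5))² + √2*((-5*(-5))*√(0 - 5))^(3/2)) = 1/((-2 + 25*√(-5))² + √2*(25*√(-5))^(3/2)) = 1/((-2 + 25*(I*√5))² + √2*(25*(I*√5))^(3/2)) = 1/((-2 + 25*I*√5)² + √2*(25*I*√5)^(3/2)) = 1/((-2 + 25*I*√5)² + √2*(125*5^(¾)*I^(3/2))) = 1/((-2 + 25*I*√5)² + 125*√2*5^(¾)*I^(3/2))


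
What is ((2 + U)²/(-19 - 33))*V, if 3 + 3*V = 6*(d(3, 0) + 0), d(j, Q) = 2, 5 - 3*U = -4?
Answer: -75/52 ≈ -1.4423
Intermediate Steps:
U = 3 (U = 5/3 - ⅓*(-4) = 5/3 + 4/3 = 3)
V = 3 (V = -1 + (6*(2 + 0))/3 = -1 + (6*2)/3 = -1 + (⅓)*12 = -1 + 4 = 3)
((2 + U)²/(-19 - 33))*V = ((2 + 3)²/(-19 - 33))*3 = (5²/(-52))*3 = (25*(-1/52))*3 = -25/52*3 = -75/52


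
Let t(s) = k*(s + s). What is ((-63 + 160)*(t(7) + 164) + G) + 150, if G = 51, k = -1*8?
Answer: 5245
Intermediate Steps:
k = -8
t(s) = -16*s (t(s) = -8*(s + s) = -16*s)
((-63 + 160)*(t(7) + 164) + G) + 150 = ((-63 + 160)*(-16*7 + 164) + 51) + 150 = (97*(-112 + 164) + 51) + 150 = (97*52 + 51) + 150 = (5044 + 51) + 150 = 5095 + 150 = 5245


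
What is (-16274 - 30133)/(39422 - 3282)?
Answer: -46407/36140 ≈ -1.2841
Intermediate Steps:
(-16274 - 30133)/(39422 - 3282) = -46407/36140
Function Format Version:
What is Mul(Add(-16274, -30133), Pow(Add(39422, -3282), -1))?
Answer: Rational(-46407, 36140) ≈ -1.2841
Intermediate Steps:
Mul(Add(-16274, -30133), Pow(Add(39422, -3282), -1)) = Mul(-46407, Pow(36140, -1)) = Mul(-46407, Rational(1, 36140)) = Rational(-46407, 36140)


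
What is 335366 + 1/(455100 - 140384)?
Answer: 105545046057/314716 ≈ 3.3537e+5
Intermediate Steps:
335366 + 1/(455100 - 140384) = 335366 + 1/314716 = 105545046057/314716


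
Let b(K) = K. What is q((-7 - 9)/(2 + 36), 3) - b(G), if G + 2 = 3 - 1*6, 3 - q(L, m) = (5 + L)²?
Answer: -4681/361 ≈ -12.967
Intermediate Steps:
q(L, m) = 3 - (5 + L)²
G = -5 (G = -2 + (3 - 1*6) = -2 + (3 - 6) = -2 - 3 = -5)
q((-7 - 9)/(2 + 36), 3) - b(G) = (3 - (5 + (-7 - 9)/(2 + 36))²) - 1*(-5) = (3 - (5 - 16/38)²) + 5 = (3 - (5 - 16*1/38)²) + 5 = (3 - (5 - 8/19)²) + 5 = (3 - (87/19)²) + 5 = (3 - 1*7569/361) + 5 = (3 - 7569/361) + 5 = -6486/361 + 5 = -4681/361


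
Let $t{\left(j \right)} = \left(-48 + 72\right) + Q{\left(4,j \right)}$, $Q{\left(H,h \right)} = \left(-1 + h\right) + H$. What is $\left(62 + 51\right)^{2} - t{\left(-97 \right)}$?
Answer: $12839$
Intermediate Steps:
$Q{\left(H,h \right)} = -1 + H + h$
$t{\left(j \right)} = 27 + j$ ($t{\left(j \right)} = \left(-48 + 72\right) + \left(-1 + 4 + j\right) = 24 + \left(3 + j\right) = 27 + j$)
$\left(62 + 51\right)^{2} - t{\left(-97 \right)} = \left(62 + 51\right)^{2} - \left(27 - 97\right) = 113^{2} - -70 = 12769 + 70 = 12839$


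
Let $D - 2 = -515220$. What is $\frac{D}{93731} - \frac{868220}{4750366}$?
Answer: $- \frac{114947872664}{20238934343} \approx -5.6795$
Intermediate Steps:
$D = -515218$ ($D = 2 - 515220 = -515218$)
$\frac{D}{93731} - \frac{868220}{4750366} = - \frac{515218}{93731} - \frac{868220}{4750366} = \left(-515218\right) \frac{1}{93731} - \frac{434110}{2375183} = - \frac{46838}{8521} - \frac{434110}{2375183} = - \frac{114947872664}{20238934343}$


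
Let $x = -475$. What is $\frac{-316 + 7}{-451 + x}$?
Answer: $\frac{309}{926} \approx 0.33369$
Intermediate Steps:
$\frac{-316 + 7}{-451 + x} = \frac{-316 + 7}{-451 - 475} = - \frac{309}{-926} = \left(-309\right) \left(- \frac{1}{926}\right) = \frac{309}{926}$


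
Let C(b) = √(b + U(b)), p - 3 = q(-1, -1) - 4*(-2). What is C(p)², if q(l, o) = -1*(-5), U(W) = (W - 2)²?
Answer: 212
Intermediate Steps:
U(W) = (-2 + W)²
q(l, o) = 5
p = 16 (p = 3 + (5 - 4*(-2)) = 3 + (5 + 8) = 3 + 13 = 16)
C(b) = √(b + (-2 + b)²)
C(p)² = (√(16 + (-2 + 16)²))² = (√(16 + 14²))² = (√(16 + 196))² = (√212)² = (2*√53)² = 212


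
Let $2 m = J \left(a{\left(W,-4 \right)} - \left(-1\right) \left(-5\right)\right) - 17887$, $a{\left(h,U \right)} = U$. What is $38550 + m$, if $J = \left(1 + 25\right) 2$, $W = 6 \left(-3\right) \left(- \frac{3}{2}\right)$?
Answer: $\frac{58745}{2} \approx 29373.0$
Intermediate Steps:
$W = 27$ ($W = - 18 \left(\left(-3\right) \frac{1}{2}\right) = \left(-18\right) \left(- \frac{3}{2}\right) = 27$)
$J = 52$ ($J = 26 \cdot 2 = 52$)
$m = - \frac{18355}{2}$ ($m = \frac{52 \left(-4 - \left(-1\right) \left(-5\right)\right) - 17887}{2} = \frac{52 \left(-4 - 5\right) - 17887}{2} = \frac{52 \left(-9\right) - 17887}{2} = \frac{-468 - 17887}{2} = \frac{1}{2} \left(-18355\right) = - \frac{18355}{2} \approx -9177.5$)
$38550 + m = 38550 - \frac{18355}{2} = \frac{58745}{2}$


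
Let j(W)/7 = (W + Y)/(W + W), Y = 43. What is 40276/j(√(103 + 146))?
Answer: -2507181/1400 + 432967*√249/1400 ≈ 3089.2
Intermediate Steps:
j(W) = 7*(43 + W)/(2*W) (j(W) = 7*((W + 43)/(W + W)) = 7*((43 + W)/((2*W))) = 7*((43 + W)*(1/(2*W))) = 7*((43 + W)/(2*W)) = 7*(43 + W)/(2*W))
40276/j(√(103 + 146)) = 40276/((7*(43 + √(103 + 146))/(2*(√(103 + 146))))) = 40276/((7*(43 + √249)/(2*(√249)))) = 40276/((7*(√249/249)*(43 + √249)/2)) = 40276/((7*√249*(43 + √249)/498)) = 40276*(2*√249/(7*(43 + √249))) = 80552*√249/(7*(43 + √249))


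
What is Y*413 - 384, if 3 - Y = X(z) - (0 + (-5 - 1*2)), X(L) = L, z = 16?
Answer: -8644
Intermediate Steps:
Y = -20 (Y = 3 - (16 - (0 + (-5 - 1*2))) = 3 - (16 - (0 + (-5 - 2))) = 3 - (16 - (0 - 7)) = 3 - (16 - (-7)) = 3 - (16 - 1*(-7)) = 3 - (16 + 7) = 3 - 1*23 = 3 - 23 = -20)
Y*413 - 384 = -20*413 - 384 = -8260 - 384 = -8644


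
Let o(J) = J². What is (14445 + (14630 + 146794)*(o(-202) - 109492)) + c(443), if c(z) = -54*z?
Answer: -11087901189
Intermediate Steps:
(14445 + (14630 + 146794)*(o(-202) - 109492)) + c(443) = (14445 + (14630 + 146794)*((-202)² - 109492)) - 54*443 = (14445 + 161424*(40804 - 109492)) - 23922 = (14445 + 161424*(-68688)) - 23922 = (14445 - 11087891712) - 23922 = -11087877267 - 23922 = -11087901189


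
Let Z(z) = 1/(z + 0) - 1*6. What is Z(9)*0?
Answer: 0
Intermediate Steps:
Z(z) = -6 + 1/z (Z(z) = 1/z - 6 = -6 + 1/z)
Z(9)*0 = (-6 + 1/9)*0 = (-6 + ⅑)*0 = -53/9*0 = 0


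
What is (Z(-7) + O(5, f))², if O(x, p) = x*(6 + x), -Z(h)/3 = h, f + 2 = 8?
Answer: 5776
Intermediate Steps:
f = 6 (f = -2 + 8 = 6)
Z(h) = -3*h
(Z(-7) + O(5, f))² = (-3*(-7) + 5*(6 + 5))² = (21 + 5*11)² = (21 + 55)² = 76² = 5776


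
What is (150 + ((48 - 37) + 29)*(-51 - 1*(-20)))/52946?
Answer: -545/26473 ≈ -0.020587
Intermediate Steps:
(150 + ((48 - 37) + 29)*(-51 - 1*(-20)))/52946 = (150 + (11 + 29)*(-51 + 20))*(1/52946) = (150 + 40*(-31))*(1/52946) = (150 - 1240)*(1/52946) = -1090*1/52946 = -545/26473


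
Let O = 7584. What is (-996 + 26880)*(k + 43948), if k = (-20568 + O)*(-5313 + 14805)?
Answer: -3188913459120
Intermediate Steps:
k = -123244128 (k = (-20568 + 7584)*(-5313 + 14805) = -12984*9492 = -123244128)
(-996 + 26880)*(k + 43948) = (-996 + 26880)*(-123244128 + 43948) = 25884*(-123200180) = -3188913459120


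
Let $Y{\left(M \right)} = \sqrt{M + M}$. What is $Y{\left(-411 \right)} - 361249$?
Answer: $-361249 + i \sqrt{822} \approx -3.6125 \cdot 10^{5} + 28.671 i$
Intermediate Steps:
$Y{\left(M \right)} = \sqrt{2} \sqrt{M}$ ($Y{\left(M \right)} = \sqrt{2 M} = \sqrt{2} \sqrt{M}$)
$Y{\left(-411 \right)} - 361249 = \sqrt{2} \sqrt{-411} - 361249 = \sqrt{2} i \sqrt{411} - 361249 = i \sqrt{822} - 361249 = -361249 + i \sqrt{822}$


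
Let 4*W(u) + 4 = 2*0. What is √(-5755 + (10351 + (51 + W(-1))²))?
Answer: 2*√1774 ≈ 84.238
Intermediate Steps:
W(u) = -1 (W(u) = -1 + (2*0)/4 = -1 + (¼)*0 = -1 + 0 = -1)
√(-5755 + (10351 + (51 + W(-1))²)) = √(-5755 + (10351 + (51 - 1)²)) = √(-5755 + (10351 + 50²)) = √(-5755 + (10351 + 2500)) = √(-5755 + 12851) = √7096 = 2*√1774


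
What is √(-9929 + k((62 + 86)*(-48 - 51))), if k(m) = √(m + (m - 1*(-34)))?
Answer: √(-9929 + I*√29270) ≈ 0.8584 + 99.648*I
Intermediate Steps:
k(m) = √(34 + 2*m) (k(m) = √(m + (m + 34)) = √(m + (34 + m)) = √(34 + 2*m))
√(-9929 + k((62 + 86)*(-48 - 51))) = √(-9929 + √(34 + 2*((62 + 86)*(-48 - 51)))) = √(-9929 + √(34 + 2*(148*(-99)))) = √(-9929 + √(34 + 2*(-14652))) = √(-9929 + √(34 - 29304)) = √(-9929 + √(-29270)) = √(-9929 + I*√29270)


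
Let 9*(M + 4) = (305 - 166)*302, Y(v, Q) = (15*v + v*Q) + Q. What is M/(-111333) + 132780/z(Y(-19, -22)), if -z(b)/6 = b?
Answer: -199809452/1001997 ≈ -199.41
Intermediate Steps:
Y(v, Q) = Q + 15*v + Q*v (Y(v, Q) = (15*v + Q*v) + Q = Q + 15*v + Q*v)
z(b) = -6*b
M = 41942/9 (M = -4 + ((305 - 166)*302)/9 = -4 + (139*302)/9 = -4 + (1/9)*41978 = -4 + 41978/9 = 41942/9 ≈ 4660.2)
M/(-111333) + 132780/z(Y(-19, -22)) = (41942/9)/(-111333) + 132780/((-6*(-22 + 15*(-19) - 22*(-19)))) = (41942/9)*(-1/111333) + 132780/((-6*(-22 - 285 + 418))) = -41942/1001997 + 132780/((-6*111)) = -41942/1001997 + 132780/(-666) = -41942/1001997 + 132780*(-1/666) = -41942/1001997 - 22130/111 = -199809452/1001997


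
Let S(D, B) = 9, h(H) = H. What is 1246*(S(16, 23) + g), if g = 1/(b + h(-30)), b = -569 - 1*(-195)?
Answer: 2264605/202 ≈ 11211.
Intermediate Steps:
b = -374 (b = -569 + 195 = -374)
g = -1/404 (g = 1/(-374 - 30) = 1/(-404) = -1/404 ≈ -0.0024752)
1246*(S(16, 23) + g) = 1246*(9 - 1/404) = 1246*(3635/404) = 2264605/202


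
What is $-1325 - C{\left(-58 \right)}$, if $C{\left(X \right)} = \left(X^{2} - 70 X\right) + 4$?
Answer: $-8753$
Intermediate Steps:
$C{\left(X \right)} = 4 + X^{2} - 70 X$
$-1325 - C{\left(-58 \right)} = -1325 - \left(4 + \left(-58\right)^{2} - -4060\right) = -1325 - \left(4 + 3364 + 4060\right) = -1325 - 7428 = -8753$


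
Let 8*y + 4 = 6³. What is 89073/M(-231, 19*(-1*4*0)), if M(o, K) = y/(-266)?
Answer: -47386836/53 ≈ -8.9409e+5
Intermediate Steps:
y = 53/2 (y = -½ + (⅛)*6³ = -½ + (⅛)*216 = -½ + 27 = 53/2 ≈ 26.500)
M(o, K) = -53/532 (M(o, K) = (53/2)/(-266) = (53/2)*(-1/266) = -53/532)
89073/M(-231, 19*(-1*4*0)) = 89073/(-53/532) = 89073*(-532/53) = -47386836/53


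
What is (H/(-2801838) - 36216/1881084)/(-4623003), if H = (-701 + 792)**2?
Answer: 44135981/9187595494353738 ≈ 4.8039e-9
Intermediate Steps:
H = 8281 (H = 91**2 = 8281)
(H/(-2801838) - 36216/1881084)/(-4623003) = (8281/(-2801838) - 36216/1881084)/(-4623003) = (8281*(-1/2801838) - 36216*1/1881084)*(-1/4623003) = (-637/215526 - 3018/156757)*(-1/4623003) = -44135981/1987365246*(-1/4623003) = 44135981/9187595494353738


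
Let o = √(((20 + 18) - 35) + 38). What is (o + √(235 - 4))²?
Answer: 272 + 2*√9471 ≈ 466.64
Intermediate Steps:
o = √41 (o = √((38 - 35) + 38) = √(3 + 38) = √41 ≈ 6.4031)
(o + √(235 - 4))² = (√41 + √(235 - 4))² = (√41 + √231)²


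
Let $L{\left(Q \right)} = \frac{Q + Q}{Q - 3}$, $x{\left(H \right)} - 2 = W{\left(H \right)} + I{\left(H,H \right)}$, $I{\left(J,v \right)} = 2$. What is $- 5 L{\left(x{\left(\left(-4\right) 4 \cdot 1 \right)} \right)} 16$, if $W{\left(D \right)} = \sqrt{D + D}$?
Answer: $\frac{640 \left(i - \sqrt{2}\right)}{- i + 4 \sqrt{2}} \approx -174.55 + 82.281 i$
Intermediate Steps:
$W{\left(D \right)} = \sqrt{2} \sqrt{D}$ ($W{\left(D \right)} = \sqrt{2 D} = \sqrt{2} \sqrt{D}$)
$x{\left(H \right)} = 4 + \sqrt{2} \sqrt{H}$ ($x{\left(H \right)} = 2 + \left(\sqrt{2} \sqrt{H} + 2\right) = 2 + \left(2 + \sqrt{2} \sqrt{H}\right) = 4 + \sqrt{2} \sqrt{H}$)
$L{\left(Q \right)} = \frac{2 Q}{-3 + Q}$
$- 5 L{\left(x{\left(\left(-4\right) 4 \cdot 1 \right)} \right)} 16 = - 5 \frac{2 \left(4 + \sqrt{2} \sqrt{\left(-4\right) 4 \cdot 1}\right)}{-3 + \left(4 + \sqrt{2} \sqrt{\left(-4\right) 4 \cdot 1}\right)} 16 = - 5 \frac{2 \left(4 + \sqrt{2} \sqrt{\left(-16\right) 1}\right)}{-3 + \left(4 + \sqrt{2} \sqrt{\left(-16\right) 1}\right)} 16 = - 5 \frac{2 \left(4 + \sqrt{2} \sqrt{-16}\right)}{-3 + \left(4 + \sqrt{2} \sqrt{-16}\right)} 16 = - 5 \frac{2 \left(4 + \sqrt{2} \cdot 4 i\right)}{-3 + \left(4 + \sqrt{2} \cdot 4 i\right)} 16 = - 5 \frac{2 \left(4 + 4 i \sqrt{2}\right)}{-3 + \left(4 + 4 i \sqrt{2}\right)} 16 = - 5 \frac{2 \left(4 + 4 i \sqrt{2}\right)}{1 + 4 i \sqrt{2}} \cdot 16 = - \frac{10 \left(4 + 4 i \sqrt{2}\right)}{1 + 4 i \sqrt{2}} \cdot 16 = - \frac{160 \left(4 + 4 i \sqrt{2}\right)}{1 + 4 i \sqrt{2}}$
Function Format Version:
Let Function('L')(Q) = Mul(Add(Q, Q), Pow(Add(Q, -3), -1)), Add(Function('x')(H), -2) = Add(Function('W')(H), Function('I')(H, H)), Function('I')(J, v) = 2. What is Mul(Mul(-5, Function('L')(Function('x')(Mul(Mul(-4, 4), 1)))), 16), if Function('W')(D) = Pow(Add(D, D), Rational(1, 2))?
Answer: Mul(640, Pow(Add(Mul(-1, I), Mul(4, Pow(2, Rational(1, 2)))), -1), Add(I, Mul(-1, Pow(2, Rational(1, 2))))) ≈ Add(-174.55, Mul(82.281, I))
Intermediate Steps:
Function('W')(D) = Mul(Pow(2, Rational(1, 2)), Pow(D, Rational(1, 2))) (Function('W')(D) = Pow(Mul(2, D), Rational(1, 2)) = Mul(Pow(2, Rational(1, 2)), Pow(D, Rational(1, 2))))
Function('x')(H) = Add(4, Mul(Pow(2, Rational(1, 2)), Pow(H, Rational(1, 2)))) (Function('x')(H) = Add(2, Add(Mul(Pow(2, Rational(1, 2)), Pow(H, Rational(1, 2))), 2)) = Add(2, Add(2, Mul(Pow(2, Rational(1, 2)), Pow(H, Rational(1, 2))))) = Add(4, Mul(Pow(2, Rational(1, 2)), Pow(H, Rational(1, 2)))))
Function('L')(Q) = Mul(2, Q, Pow(Add(-3, Q), -1)) (Function('L')(Q) = Mul(Mul(2, Q), Pow(Add(-3, Q), -1)) = Mul(2, Q, Pow(Add(-3, Q), -1)))
Mul(Mul(-5, Function('L')(Function('x')(Mul(Mul(-4, 4), 1)))), 16) = Mul(Mul(-5, Mul(2, Add(4, Mul(Pow(2, Rational(1, 2)), Pow(Mul(Mul(-4, 4), 1), Rational(1, 2)))), Pow(Add(-3, Add(4, Mul(Pow(2, Rational(1, 2)), Pow(Mul(Mul(-4, 4), 1), Rational(1, 2))))), -1))), 16) = Mul(Mul(-5, Mul(2, Add(4, Mul(Pow(2, Rational(1, 2)), Pow(Mul(-16, 1), Rational(1, 2)))), Pow(Add(-3, Add(4, Mul(Pow(2, Rational(1, 2)), Pow(Mul(-16, 1), Rational(1, 2))))), -1))), 16) = Mul(Mul(-5, Mul(2, Add(4, Mul(Pow(2, Rational(1, 2)), Pow(-16, Rational(1, 2)))), Pow(Add(-3, Add(4, Mul(Pow(2, Rational(1, 2)), Pow(-16, Rational(1, 2))))), -1))), 16) = Mul(Mul(-5, Mul(2, Add(4, Mul(Pow(2, Rational(1, 2)), Mul(4, I))), Pow(Add(-3, Add(4, Mul(Pow(2, Rational(1, 2)), Mul(4, I)))), -1))), 16) = Mul(Mul(-5, Mul(2, Add(4, Mul(4, I, Pow(2, Rational(1, 2)))), Pow(Add(-3, Add(4, Mul(4, I, Pow(2, Rational(1, 2))))), -1))), 16) = Mul(Mul(-5, Mul(2, Add(4, Mul(4, I, Pow(2, Rational(1, 2)))), Pow(Add(1, Mul(4, I, Pow(2, Rational(1, 2)))), -1))), 16) = Mul(Mul(-5, Mul(2, Pow(Add(1, Mul(4, I, Pow(2, Rational(1, 2)))), -1), Add(4, Mul(4, I, Pow(2, Rational(1, 2)))))), 16) = Mul(Mul(-10, Pow(Add(1, Mul(4, I, Pow(2, Rational(1, 2)))), -1), Add(4, Mul(4, I, Pow(2, Rational(1, 2))))), 16) = Mul(-160, Pow(Add(1, Mul(4, I, Pow(2, Rational(1, 2)))), -1), Add(4, Mul(4, I, Pow(2, Rational(1, 2)))))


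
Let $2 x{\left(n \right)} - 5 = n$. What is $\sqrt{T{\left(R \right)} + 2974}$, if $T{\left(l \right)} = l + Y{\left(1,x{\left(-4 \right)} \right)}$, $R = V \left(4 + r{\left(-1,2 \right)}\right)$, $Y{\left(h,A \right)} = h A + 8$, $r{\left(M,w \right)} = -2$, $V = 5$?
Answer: $\frac{3 \sqrt{1330}}{2} \approx 54.704$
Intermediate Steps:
$x{\left(n \right)} = \frac{5}{2} + \frac{n}{2}$
$Y{\left(h,A \right)} = 8 + A h$ ($Y{\left(h,A \right)} = A h + 8 = 8 + A h$)
$R = 10$ ($R = 5 \left(4 - 2\right) = 5 \cdot 2 = 10$)
$T{\left(l \right)} = \frac{17}{2} + l$ ($T{\left(l \right)} = l + \left(8 + \left(\frac{5}{2} + \frac{1}{2} \left(-4\right)\right) 1\right) = l + \left(8 + \left(\frac{5}{2} - 2\right) 1\right) = l + \left(8 + \frac{1}{2} \cdot 1\right) = l + \left(8 + \frac{1}{2}\right) = l + \frac{17}{2} = \frac{17}{2} + l$)
$\sqrt{T{\left(R \right)} + 2974} = \sqrt{\left(\frac{17}{2} + 10\right) + 2974} = \sqrt{\frac{37}{2} + 2974} = \sqrt{\frac{5985}{2}} = \frac{3 \sqrt{1330}}{2}$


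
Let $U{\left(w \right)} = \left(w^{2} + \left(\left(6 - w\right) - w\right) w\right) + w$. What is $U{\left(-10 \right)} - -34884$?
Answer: $34714$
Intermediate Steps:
$U{\left(w \right)} = w + w^{2} + w \left(6 - 2 w\right)$ ($U{\left(w \right)} = \left(w^{2} + \left(6 - 2 w\right) w\right) + w = \left(w^{2} + w \left(6 - 2 w\right)\right) + w = w + w^{2} + w \left(6 - 2 w\right)$)
$U{\left(-10 \right)} - -34884 = - 10 \left(7 - -10\right) - -34884 = - 10 \left(7 + 10\right) + 34884 = \left(-10\right) 17 + 34884 = -170 + 34884 = 34714$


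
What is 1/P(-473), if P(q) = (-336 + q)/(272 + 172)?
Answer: -444/809 ≈ -0.54883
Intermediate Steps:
P(q) = -28/37 + q/444 (P(q) = (-336 + q)/444 = (-336 + q)*(1/444) = -28/37 + q/444)
1/P(-473) = 1/(-28/37 + (1/444)*(-473)) = 1/(-28/37 - 473/444) = 1/(-809/444) = -444/809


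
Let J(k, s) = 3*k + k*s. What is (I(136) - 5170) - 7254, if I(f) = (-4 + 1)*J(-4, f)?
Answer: -10756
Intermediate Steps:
I(f) = 36 + 12*f (I(f) = (-4 + 1)*(-4*(3 + f)) = -3*(-12 - 4*f) = 36 + 12*f)
(I(136) - 5170) - 7254 = ((36 + 12*136) - 5170) - 7254 = ((36 + 1632) - 5170) - 7254 = (1668 - 5170) - 7254 = -3502 - 7254 = -10756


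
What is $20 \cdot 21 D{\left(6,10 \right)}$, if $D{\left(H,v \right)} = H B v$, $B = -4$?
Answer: $-100800$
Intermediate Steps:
$D{\left(H,v \right)} = - 4 H v$ ($D{\left(H,v \right)} = H \left(-4\right) v = - 4 H v$)
$20 \cdot 21 D{\left(6,10 \right)} = 20 \cdot 21 \left(\left(-4\right) 6 \cdot 10\right) = 420 \left(-240\right) = -100800$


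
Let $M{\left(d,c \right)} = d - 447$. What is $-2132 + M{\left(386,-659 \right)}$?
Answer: $-2193$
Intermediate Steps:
$M{\left(d,c \right)} = -447 + d$
$-2132 + M{\left(386,-659 \right)} = -2132 + \left(-447 + 386\right) = -2132 - 61 = -2193$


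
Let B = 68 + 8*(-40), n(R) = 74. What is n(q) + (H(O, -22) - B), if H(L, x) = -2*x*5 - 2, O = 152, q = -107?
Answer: 544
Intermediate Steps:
H(L, x) = -2 - 10*x (H(L, x) = -10*x - 2 = -2 - 10*x)
B = -252 (B = 68 - 320 = -252)
n(q) + (H(O, -22) - B) = 74 + ((-2 - 10*(-22)) - 1*(-252)) = 74 + ((-2 + 220) + 252) = 74 + (218 + 252) = 74 + 470 = 544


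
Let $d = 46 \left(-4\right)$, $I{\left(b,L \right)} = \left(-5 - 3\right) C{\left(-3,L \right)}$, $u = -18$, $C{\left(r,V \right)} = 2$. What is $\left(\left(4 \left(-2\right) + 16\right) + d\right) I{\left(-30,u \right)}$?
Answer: $2816$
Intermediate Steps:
$I{\left(b,L \right)} = -16$ ($I{\left(b,L \right)} = \left(-5 - 3\right) 2 = \left(-8\right) 2 = -16$)
$d = -184$
$\left(\left(4 \left(-2\right) + 16\right) + d\right) I{\left(-30,u \right)} = \left(\left(4 \left(-2\right) + 16\right) - 184\right) \left(-16\right) = \left(\left(-8 + 16\right) - 184\right) \left(-16\right) = \left(8 - 184\right) \left(-16\right) = \left(-176\right) \left(-16\right) = 2816$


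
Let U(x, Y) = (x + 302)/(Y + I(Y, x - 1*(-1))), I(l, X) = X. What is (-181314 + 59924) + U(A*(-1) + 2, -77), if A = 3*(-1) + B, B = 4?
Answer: -3034851/25 ≈ -1.2139e+5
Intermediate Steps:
A = 1 (A = 3*(-1) + 4 = -3 + 4 = 1)
U(x, Y) = (302 + x)/(1 + Y + x) (U(x, Y) = (x + 302)/(Y + (x - 1*(-1))) = (302 + x)/(Y + (x + 1)) = (302 + x)/(Y + (1 + x)) = (302 + x)/(1 + Y + x))
(-181314 + 59924) + U(A*(-1) + 2, -77) = (-181314 + 59924) + (302 + (1*(-1) + 2))/(1 - 77 + (1*(-1) + 2)) = -121390 + (302 + (-1 + 2))/(1 - 77 + (-1 + 2)) = -121390 + (302 + 1)/(1 - 77 + 1) = -121390 + 303/(-75) = -121390 - 1/75*303 = -121390 - 101/25 = -3034851/25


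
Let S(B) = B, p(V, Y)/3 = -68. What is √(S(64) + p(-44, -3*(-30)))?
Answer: 2*I*√35 ≈ 11.832*I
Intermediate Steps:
p(V, Y) = -204 (p(V, Y) = 3*(-68) = -204)
√(S(64) + p(-44, -3*(-30))) = √(64 - 204) = √(-140) = 2*I*√35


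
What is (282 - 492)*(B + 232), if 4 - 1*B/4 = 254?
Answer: 161280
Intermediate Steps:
B = -1000 (B = 16 - 4*254 = 16 - 1016 = -1000)
(282 - 492)*(B + 232) = (282 - 492)*(-1000 + 232) = -210*(-768) = 161280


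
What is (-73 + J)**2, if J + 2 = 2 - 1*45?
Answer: 13924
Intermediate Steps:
J = -45 (J = -2 + (2 - 1*45) = -2 + (2 - 45) = -2 - 43 = -45)
(-73 + J)**2 = (-73 - 45)**2 = (-118)**2 = 13924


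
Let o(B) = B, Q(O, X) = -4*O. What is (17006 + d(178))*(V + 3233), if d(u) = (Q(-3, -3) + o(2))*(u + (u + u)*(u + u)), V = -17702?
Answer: -25954521138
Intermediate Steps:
d(u) = 14*u + 56*u**2 (d(u) = (-4*(-3) + 2)*(u + (u + u)*(u + u)) = (12 + 2)*(u + (2*u)*(2*u)) = 14*(u + 4*u**2) = 14*u + 56*u**2)
(17006 + d(178))*(V + 3233) = (17006 + 14*178*(1 + 4*178))*(-17702 + 3233) = (17006 + 14*178*(1 + 712))*(-14469) = (17006 + 14*178*713)*(-14469) = (17006 + 1776796)*(-14469) = 1793802*(-14469) = -25954521138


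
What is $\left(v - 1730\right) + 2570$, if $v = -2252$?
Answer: $-1412$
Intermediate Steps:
$\left(v - 1730\right) + 2570 = \left(-2252 - 1730\right) + 2570 = -3982 + 2570 = -1412$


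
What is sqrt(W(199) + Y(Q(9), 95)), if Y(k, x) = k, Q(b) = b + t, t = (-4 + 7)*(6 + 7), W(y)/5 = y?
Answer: sqrt(1043) ≈ 32.296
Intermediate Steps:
W(y) = 5*y
t = 39 (t = 3*13 = 39)
Q(b) = 39 + b (Q(b) = b + 39 = 39 + b)
sqrt(W(199) + Y(Q(9), 95)) = sqrt(5*199 + (39 + 9)) = sqrt(995 + 48) = sqrt(1043)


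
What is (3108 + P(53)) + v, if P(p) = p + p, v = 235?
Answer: 3449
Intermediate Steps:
P(p) = 2*p
(3108 + P(53)) + v = (3108 + 2*53) + 235 = (3108 + 106) + 235 = 3214 + 235 = 3449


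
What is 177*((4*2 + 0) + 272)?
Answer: 49560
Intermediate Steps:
177*((4*2 + 0) + 272) = 177*((8 + 0) + 272) = 177*(8 + 272) = 177*280 = 49560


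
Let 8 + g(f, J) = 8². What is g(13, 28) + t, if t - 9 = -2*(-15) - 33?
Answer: 62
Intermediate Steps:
t = 6 (t = 9 + (-2*(-15) - 33) = 9 + (30 - 33) = 9 - 3 = 6)
g(f, J) = 56 (g(f, J) = -8 + 8² = -8 + 64 = 56)
g(13, 28) + t = 56 + 6 = 62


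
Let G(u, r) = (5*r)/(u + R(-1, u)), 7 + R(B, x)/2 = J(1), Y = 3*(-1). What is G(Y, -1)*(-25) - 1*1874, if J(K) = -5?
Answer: -50723/27 ≈ -1878.6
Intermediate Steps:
Y = -3
R(B, x) = -24 (R(B, x) = -14 + 2*(-5) = -14 - 10 = -24)
G(u, r) = 5*r/(-24 + u) (G(u, r) = (5*r)/(u - 24) = (5*r)/(-24 + u) = 5*r/(-24 + u))
G(Y, -1)*(-25) - 1*1874 = (5*(-1)/(-24 - 3))*(-25) - 1*1874 = (5*(-1)/(-27))*(-25) - 1874 = (5*(-1)*(-1/27))*(-25) - 1874 = (5/27)*(-25) - 1874 = -125/27 - 1874 = -50723/27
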